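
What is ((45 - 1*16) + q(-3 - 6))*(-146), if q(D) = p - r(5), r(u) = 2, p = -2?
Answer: -3650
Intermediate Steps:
q(D) = -4 (q(D) = -2 - 1*2 = -2 - 2 = -4)
((45 - 1*16) + q(-3 - 6))*(-146) = ((45 - 1*16) - 4)*(-146) = ((45 - 16) - 4)*(-146) = (29 - 4)*(-146) = 25*(-146) = -3650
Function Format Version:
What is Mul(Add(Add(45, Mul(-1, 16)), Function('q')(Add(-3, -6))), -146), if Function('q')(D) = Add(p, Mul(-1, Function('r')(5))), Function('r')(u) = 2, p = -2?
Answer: -3650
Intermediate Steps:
Function('q')(D) = -4 (Function('q')(D) = Add(-2, Mul(-1, 2)) = Add(-2, -2) = -4)
Mul(Add(Add(45, Mul(-1, 16)), Function('q')(Add(-3, -6))), -146) = Mul(Add(Add(45, Mul(-1, 16)), -4), -146) = Mul(Add(Add(45, -16), -4), -146) = Mul(Add(29, -4), -146) = Mul(25, -146) = -3650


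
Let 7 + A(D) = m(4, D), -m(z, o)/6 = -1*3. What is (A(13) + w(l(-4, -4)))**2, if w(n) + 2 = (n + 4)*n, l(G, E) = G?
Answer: 81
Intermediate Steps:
m(z, o) = 18 (m(z, o) = -(-6)*3 = -6*(-3) = 18)
A(D) = 11 (A(D) = -7 + 18 = 11)
w(n) = -2 + n*(4 + n) (w(n) = -2 + (n + 4)*n = -2 + (4 + n)*n = -2 + n*(4 + n))
(A(13) + w(l(-4, -4)))**2 = (11 + (-2 + (-4)**2 + 4*(-4)))**2 = (11 + (-2 + 16 - 16))**2 = (11 - 2)**2 = 9**2 = 81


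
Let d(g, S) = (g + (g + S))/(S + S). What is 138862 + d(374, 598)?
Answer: 83040149/598 ≈ 1.3886e+5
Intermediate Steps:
d(g, S) = (S + 2*g)/(2*S) (d(g, S) = (g + (S + g))/((2*S)) = (S + 2*g)*(1/(2*S)) = (S + 2*g)/(2*S))
138862 + d(374, 598) = 138862 + (374 + (½)*598)/598 = 138862 + (374 + 299)/598 = 138862 + (1/598)*673 = 138862 + 673/598 = 83040149/598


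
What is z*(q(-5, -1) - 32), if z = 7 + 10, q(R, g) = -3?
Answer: -595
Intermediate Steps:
z = 17
z*(q(-5, -1) - 32) = 17*(-3 - 32) = 17*(-35) = -595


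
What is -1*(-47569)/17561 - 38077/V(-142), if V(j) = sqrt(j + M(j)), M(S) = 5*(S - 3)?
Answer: 47569/17561 + 38077*I*sqrt(3)/51 ≈ 2.7088 + 1293.2*I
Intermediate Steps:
M(S) = -15 + 5*S (M(S) = 5*(-3 + S) = -15 + 5*S)
V(j) = sqrt(-15 + 6*j) (V(j) = sqrt(j + (-15 + 5*j)) = sqrt(-15 + 6*j))
-1*(-47569)/17561 - 38077/V(-142) = -1*(-47569)/17561 - 38077/sqrt(-15 + 6*(-142)) = 47569*(1/17561) - 38077/sqrt(-15 - 852) = 47569/17561 - 38077*(-I*sqrt(3)/51) = 47569/17561 - (-38077)*I*sqrt(3)/51 = 47569/17561 + 38077*I*sqrt(3)/51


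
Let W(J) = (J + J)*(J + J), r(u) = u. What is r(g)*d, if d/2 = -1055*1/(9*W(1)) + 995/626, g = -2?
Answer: 312305/2817 ≈ 110.86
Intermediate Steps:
W(J) = 4*J² (W(J) = (2*J)*(2*J) = 4*J²)
d = -312305/5634 (d = 2*(-1055/(9*(4*1²)) + 995/626) = 2*(-1055/(9*(4*1)) + 995*(1/626)) = 2*(-1055/(9*4) + 995/626) = 2*(-1055/36 + 995/626) = 2*(-312305/11268) = -312305/5634 ≈ -55.432)
r(g)*d = -2*(-312305/5634) = 312305/2817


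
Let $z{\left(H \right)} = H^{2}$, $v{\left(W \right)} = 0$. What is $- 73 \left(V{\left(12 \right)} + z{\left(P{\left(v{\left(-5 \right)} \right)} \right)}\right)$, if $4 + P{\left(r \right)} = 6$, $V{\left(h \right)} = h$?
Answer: $-1168$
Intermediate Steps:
$P{\left(r \right)} = 2$ ($P{\left(r \right)} = -4 + 6 = 2$)
$- 73 \left(V{\left(12 \right)} + z{\left(P{\left(v{\left(-5 \right)} \right)} \right)}\right) = - 73 \left(12 + 2^{2}\right) = - 73 \left(12 + 4\right) = \left(-73\right) 16 = -1168$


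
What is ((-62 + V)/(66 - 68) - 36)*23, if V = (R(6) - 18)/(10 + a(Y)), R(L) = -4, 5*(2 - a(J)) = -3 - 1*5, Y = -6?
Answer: -6555/68 ≈ -96.397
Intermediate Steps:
a(J) = 18/5 (a(J) = 2 - (-3 - 1*5)/5 = 2 - (-3 - 5)/5 = 2 - ⅕*(-8) = 2 + 8/5 = 18/5)
V = -55/34 (V = (-4 - 18)/(10 + 18/5) = -22/68/5 = -22*5/68 = -55/34 ≈ -1.6176)
((-62 + V)/(66 - 68) - 36)*23 = ((-62 - 55/34)/(66 - 68) - 36)*23 = (-2163/34/(-2) - 36)*23 = (-2163/34*(-½) - 36)*23 = (2163/68 - 36)*23 = -285/68*23 = -6555/68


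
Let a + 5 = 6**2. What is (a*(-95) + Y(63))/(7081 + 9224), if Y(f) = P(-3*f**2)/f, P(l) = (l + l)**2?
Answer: 8998747/16305 ≈ 551.90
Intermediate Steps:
P(l) = 4*l**2 (P(l) = (2*l)**2 = 4*l**2)
a = 31 (a = -5 + 6**2 = -5 + 36 = 31)
Y(f) = 36*f**3 (Y(f) = (4*(-3*f**2)**2)/f = (4*(9*f**4))/f = (36*f**4)/f = 36*f**3)
(a*(-95) + Y(63))/(7081 + 9224) = (31*(-95) + 36*63**3)/(7081 + 9224) = (-2945 + 36*250047)/16305 = (-2945 + 9001692)*(1/16305) = 8998747*(1/16305) = 8998747/16305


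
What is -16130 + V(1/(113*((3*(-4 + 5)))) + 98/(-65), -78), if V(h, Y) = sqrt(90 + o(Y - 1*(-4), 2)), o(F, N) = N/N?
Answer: -16130 + sqrt(91) ≈ -16120.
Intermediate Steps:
o(F, N) = 1
V(h, Y) = sqrt(91) (V(h, Y) = sqrt(90 + 1) = sqrt(91))
-16130 + V(1/(113*((3*(-4 + 5)))) + 98/(-65), -78) = -16130 + sqrt(91)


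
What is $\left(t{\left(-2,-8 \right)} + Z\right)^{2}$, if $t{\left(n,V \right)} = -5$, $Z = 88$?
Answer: $6889$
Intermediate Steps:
$\left(t{\left(-2,-8 \right)} + Z\right)^{2} = \left(-5 + 88\right)^{2} = 83^{2} = 6889$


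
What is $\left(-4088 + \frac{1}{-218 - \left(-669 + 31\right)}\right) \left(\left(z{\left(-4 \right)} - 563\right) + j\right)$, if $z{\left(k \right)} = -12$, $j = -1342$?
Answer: $\frac{1097136801}{140} \approx 7.8367 \cdot 10^{6}$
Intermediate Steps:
$\left(-4088 + \frac{1}{-218 - \left(-669 + 31\right)}\right) \left(\left(z{\left(-4 \right)} - 563\right) + j\right) = \left(-4088 + \frac{1}{-218 - \left(-669 + 31\right)}\right) \left(\left(-12 - 563\right) - 1342\right) = \left(-4088 + \frac{1}{-218 - -638}\right) \left(-575 - 1342\right) = \left(-4088 + \frac{1}{-218 + 638}\right) \left(-1917\right) = \left(-4088 + \frac{1}{420}\right) \left(-1917\right) = \left(- \frac{1716959}{420}\right) \left(-1917\right) = \frac{1097136801}{140}$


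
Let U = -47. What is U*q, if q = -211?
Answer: 9917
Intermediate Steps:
U*q = -47*(-211) = 9917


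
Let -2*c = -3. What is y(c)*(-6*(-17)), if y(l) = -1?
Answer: -102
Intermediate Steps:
c = 3/2 (c = -½*(-3) = 3/2 ≈ 1.5000)
y(c)*(-6*(-17)) = -(-6)*(-17) = -1*102 = -102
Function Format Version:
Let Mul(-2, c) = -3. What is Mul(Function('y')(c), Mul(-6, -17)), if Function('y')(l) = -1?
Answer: -102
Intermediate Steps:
c = Rational(3, 2) (c = Mul(Rational(-1, 2), -3) = Rational(3, 2) ≈ 1.5000)
Mul(Function('y')(c), Mul(-6, -17)) = Mul(-1, Mul(-6, -17)) = Mul(-1, 102) = -102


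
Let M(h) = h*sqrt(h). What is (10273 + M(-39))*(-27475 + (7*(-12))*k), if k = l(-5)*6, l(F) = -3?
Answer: -266717899 + 1012557*I*sqrt(39) ≈ -2.6672e+8 + 6.3234e+6*I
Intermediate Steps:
k = -18 (k = -3*6 = -18)
M(h) = h**(3/2)
(10273 + M(-39))*(-27475 + (7*(-12))*k) = (10273 + (-39)**(3/2))*(-27475 + (7*(-12))*(-18)) = (10273 - 39*I*sqrt(39))*(-27475 - 84*(-18)) = (10273 - 39*I*sqrt(39))*(-27475 + 1512) = (10273 - 39*I*sqrt(39))*(-25963) = -266717899 + 1012557*I*sqrt(39)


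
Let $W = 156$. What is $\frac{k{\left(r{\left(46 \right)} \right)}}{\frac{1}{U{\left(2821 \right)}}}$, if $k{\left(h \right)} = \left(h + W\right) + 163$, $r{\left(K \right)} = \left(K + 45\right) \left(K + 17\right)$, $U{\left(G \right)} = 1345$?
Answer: $8139940$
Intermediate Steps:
$r{\left(K \right)} = \left(17 + K\right) \left(45 + K\right)$ ($r{\left(K \right)} = \left(45 + K\right) \left(17 + K\right) = \left(17 + K\right) \left(45 + K\right)$)
$k{\left(h \right)} = 319 + h$ ($k{\left(h \right)} = \left(h + 156\right) + 163 = \left(156 + h\right) + 163 = 319 + h$)
$\frac{k{\left(r{\left(46 \right)} \right)}}{\frac{1}{U{\left(2821 \right)}}} = \frac{319 + \left(765 + 46^{2} + 62 \cdot 46\right)}{\frac{1}{1345}} = \left(319 + \left(765 + 2116 + 2852\right)\right) \frac{1}{\frac{1}{1345}} = \left(319 + 5733\right) 1345 = 6052 \cdot 1345 = 8139940$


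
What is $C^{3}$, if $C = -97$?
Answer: $-912673$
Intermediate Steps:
$C^{3} = \left(-97\right)^{3} = -912673$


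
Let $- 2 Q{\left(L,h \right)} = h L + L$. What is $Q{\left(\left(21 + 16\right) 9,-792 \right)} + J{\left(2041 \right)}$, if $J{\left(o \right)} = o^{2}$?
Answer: $\frac{8594765}{2} \approx 4.2974 \cdot 10^{6}$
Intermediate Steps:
$Q{\left(L,h \right)} = - \frac{L}{2} - \frac{L h}{2}$ ($Q{\left(L,h \right)} = - \frac{h L + L}{2} = - \frac{L h + L}{2} = - \frac{L + L h}{2} = - \frac{L}{2} - \frac{L h}{2}$)
$Q{\left(\left(21 + 16\right) 9,-792 \right)} + J{\left(2041 \right)} = - \frac{\left(21 + 16\right) 9 \left(1 - 792\right)}{2} + 2041^{2} = \left(- \frac{1}{2}\right) 37 \cdot 9 \left(-791\right) + 4165681 = \left(- \frac{1}{2}\right) 333 \left(-791\right) + 4165681 = \frac{263403}{2} + 4165681 = \frac{8594765}{2}$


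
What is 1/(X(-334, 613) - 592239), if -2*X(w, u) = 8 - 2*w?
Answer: -1/592577 ≈ -1.6875e-6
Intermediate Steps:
X(w, u) = -4 + w (X(w, u) = -(8 - 2*w)/2 = -4 + w)
1/(X(-334, 613) - 592239) = 1/((-4 - 334) - 592239) = 1/(-338 - 592239) = 1/(-592577) = -1/592577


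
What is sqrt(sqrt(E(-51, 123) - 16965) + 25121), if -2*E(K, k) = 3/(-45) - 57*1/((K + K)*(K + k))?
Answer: sqrt(26135888400 + 510*I*sqrt(70601421430))/1020 ≈ 158.5 + 0.41089*I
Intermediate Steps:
E(K, k) = 1/30 + 57/(4*K*(K + k)) (E(K, k) = -(3/(-45) - 57*1/((K + K)*(K + k)))/2 = -(3*(-1/45) - 57*1/(2*K*(K + k)))/2 = -(-1/15 - 57*1/(2*K*(K + k)))/2 = -(-1/15 - 57/(2*K*(K + k)))/2 = 1/30 + 57/(4*K*(K + k)))
sqrt(sqrt(E(-51, 123) - 16965) + 25121) = sqrt(sqrt((1/60)*(855 + 2*(-51)**2 + 2*(-51)*123)/(-51*(-51 + 123)) - 16965) + 25121) = sqrt(sqrt((1/60)*(-1/51)*(855 + 2*2601 - 12546)/72 - 16965) + 25121) = sqrt(sqrt((1/60)*(-1/51)*(1/72)*(855 + 5202 - 12546) - 16965) + 25121) = sqrt(sqrt((1/60)*(-1/51)*(1/72)*(-6489) - 16965) + 25121) = sqrt(sqrt(721/24480 - 16965) + 25121) = sqrt(sqrt(-415302479/24480) + 25121) = sqrt(I*sqrt(70601421430)/2040 + 25121) = sqrt(25121 + I*sqrt(70601421430)/2040)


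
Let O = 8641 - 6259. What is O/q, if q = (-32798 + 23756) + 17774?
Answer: 1191/4366 ≈ 0.27279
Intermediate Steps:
q = 8732 (q = -9042 + 17774 = 8732)
O = 2382
O/q = 2382/8732 = 2382*(1/8732) = 1191/4366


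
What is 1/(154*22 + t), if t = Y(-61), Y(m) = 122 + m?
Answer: 1/3449 ≈ 0.00028994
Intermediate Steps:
t = 61 (t = 122 - 61 = 61)
1/(154*22 + t) = 1/(154*22 + 61) = 1/(3388 + 61) = 1/3449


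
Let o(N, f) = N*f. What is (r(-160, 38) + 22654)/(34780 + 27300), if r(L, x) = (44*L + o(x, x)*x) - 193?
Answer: 70293/62080 ≈ 1.1323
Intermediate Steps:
r(L, x) = -193 + x**3 + 44*L (r(L, x) = (44*L + (x*x)*x) - 193 = (44*L + x**2*x) - 193 = (44*L + x**3) - 193 = (x**3 + 44*L) - 193 = -193 + x**3 + 44*L)
(r(-160, 38) + 22654)/(34780 + 27300) = ((-193 + 38**3 + 44*(-160)) + 22654)/(34780 + 27300) = ((-193 + 54872 - 7040) + 22654)/62080 = (47639 + 22654)*(1/62080) = 70293*(1/62080) = 70293/62080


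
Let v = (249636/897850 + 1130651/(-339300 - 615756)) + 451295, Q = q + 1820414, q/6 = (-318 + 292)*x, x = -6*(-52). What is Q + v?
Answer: 953123423726127233/428748514800 ≈ 2.2230e+6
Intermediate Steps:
x = 312
q = -48672 (q = 6*((-318 + 292)*312) = 6*(-26*312) = 6*(-8112) = -48672)
Q = 1771742 (Q = -48672 + 1820414 = 1771742)
v = 193491672617345633/428748514800 (v = (249636*(1/897850) + 1130651/(-955056)) + 451295 = (124818/448925 + 1130651*(-1/955056)) + 451295 = (124818/448925 - 1130651/955056) + 451295 = -388369320367/428748514800 + 451295 = 193491672617345633/428748514800 ≈ 4.5129e+5)
Q + v = 1771742 + 193491672617345633/428748514800 = 953123423726127233/428748514800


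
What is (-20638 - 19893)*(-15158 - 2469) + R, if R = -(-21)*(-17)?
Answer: 714439580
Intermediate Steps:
R = -357 (R = -21*17 = -357)
(-20638 - 19893)*(-15158 - 2469) + R = (-20638 - 19893)*(-15158 - 2469) - 357 = -40531*(-17627) - 357 = 714439937 - 357 = 714439580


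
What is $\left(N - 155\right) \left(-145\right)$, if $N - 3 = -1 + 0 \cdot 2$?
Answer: $22185$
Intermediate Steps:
$N = 2$ ($N = 3 + \left(-1 + 0 \cdot 2\right) = 3 + \left(-1 + 0\right) = 3 - 1 = 2$)
$\left(N - 155\right) \left(-145\right) = \left(2 - 155\right) \left(-145\right) = \left(-153\right) \left(-145\right) = 22185$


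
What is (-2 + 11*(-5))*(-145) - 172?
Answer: 8093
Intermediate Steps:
(-2 + 11*(-5))*(-145) - 172 = (-2 - 55)*(-145) - 172 = -57*(-145) - 172 = 8265 - 172 = 8093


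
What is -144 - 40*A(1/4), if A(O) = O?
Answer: -154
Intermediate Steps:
-144 - 40*A(1/4) = -144 - 40/4 = -144 - 40*¼ = -144 - 10 = -154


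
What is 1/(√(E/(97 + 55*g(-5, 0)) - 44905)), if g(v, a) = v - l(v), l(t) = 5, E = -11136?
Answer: -I*√1023318393/6776943 ≈ -0.0047203*I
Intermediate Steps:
g(v, a) = -5 + v (g(v, a) = v - 1*5 = v - 5 = -5 + v)
1/(√(E/(97 + 55*g(-5, 0)) - 44905)) = 1/(√(-11136/(97 + 55*(-5 - 5)) - 44905)) = 1/(√(-11136/(97 + 55*(-10)) - 44905)) = 1/(√(-11136/(97 - 550) - 44905)) = 1/(√(-11136/(-453) - 44905)) = 1/(√(-11136*(-1/453) - 44905)) = 1/(√(3712/151 - 44905)) = 1/(√(-6776943/151)) = 1/(I*√1023318393/151) = -I*√1023318393/6776943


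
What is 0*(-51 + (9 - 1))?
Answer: 0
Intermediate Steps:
0*(-51 + (9 - 1)) = 0*(-51 + 8) = 0*(-43) = 0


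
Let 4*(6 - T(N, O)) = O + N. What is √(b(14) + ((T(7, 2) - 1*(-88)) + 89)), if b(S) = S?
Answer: √779/2 ≈ 13.955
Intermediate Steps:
T(N, O) = 6 - N/4 - O/4 (T(N, O) = 6 - (O + N)/4 = 6 - (N + O)/4 = 6 + (-N/4 - O/4) = 6 - N/4 - O/4)
√(b(14) + ((T(7, 2) - 1*(-88)) + 89)) = √(14 + (((6 - ¼*7 - ¼*2) - 1*(-88)) + 89)) = √(14 + (((6 - 7/4 - ½) + 88) + 89)) = √(14 + ((15/4 + 88) + 89)) = √(14 + (367/4 + 89)) = √(14 + 723/4) = √(779/4) = √779/2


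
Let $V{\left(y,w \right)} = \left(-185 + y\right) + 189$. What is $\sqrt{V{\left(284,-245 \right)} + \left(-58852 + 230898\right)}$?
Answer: $\sqrt{172334} \approx 415.13$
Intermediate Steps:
$V{\left(y,w \right)} = 4 + y$
$\sqrt{V{\left(284,-245 \right)} + \left(-58852 + 230898\right)} = \sqrt{\left(4 + 284\right) + \left(-58852 + 230898\right)} = \sqrt{288 + 172046} = \sqrt{172334}$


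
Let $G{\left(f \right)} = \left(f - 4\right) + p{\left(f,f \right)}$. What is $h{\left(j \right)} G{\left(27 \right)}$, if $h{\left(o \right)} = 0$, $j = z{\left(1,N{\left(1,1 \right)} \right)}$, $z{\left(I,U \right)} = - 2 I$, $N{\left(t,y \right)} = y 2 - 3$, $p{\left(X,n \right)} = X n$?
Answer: $0$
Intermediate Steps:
$N{\left(t,y \right)} = -3 + 2 y$ ($N{\left(t,y \right)} = 2 y - 3 = -3 + 2 y$)
$G{\left(f \right)} = -4 + f + f^{2}$ ($G{\left(f \right)} = \left(f - 4\right) + f f = \left(-4 + f\right) + f^{2} = -4 + f + f^{2}$)
$j = -2$ ($j = \left(-2\right) 1 = -2$)
$h{\left(j \right)} G{\left(27 \right)} = 0 \left(-4 + 27 + 27^{2}\right) = 0 \left(-4 + 27 + 729\right) = 0 \cdot 752 = 0$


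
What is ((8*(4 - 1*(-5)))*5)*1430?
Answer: 514800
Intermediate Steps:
((8*(4 - 1*(-5)))*5)*1430 = ((8*(4 + 5))*5)*1430 = ((8*9)*5)*1430 = (72*5)*1430 = 360*1430 = 514800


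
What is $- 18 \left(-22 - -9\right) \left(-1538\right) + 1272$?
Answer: $-358620$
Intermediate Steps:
$- 18 \left(-22 - -9\right) \left(-1538\right) + 1272 = - 18 \left(-22 + 9\right) \left(-1538\right) + 1272 = \left(-18\right) \left(-13\right) \left(-1538\right) + 1272 = 234 \left(-1538\right) + 1272 = -359892 + 1272 = -358620$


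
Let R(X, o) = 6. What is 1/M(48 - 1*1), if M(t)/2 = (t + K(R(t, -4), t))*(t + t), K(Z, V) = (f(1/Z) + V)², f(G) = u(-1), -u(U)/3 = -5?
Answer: 1/731508 ≈ 1.3670e-6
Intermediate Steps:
u(U) = 15 (u(U) = -3*(-5) = 15)
f(G) = 15
K(Z, V) = (15 + V)²
M(t) = 4*t*(t + (15 + t)²) (M(t) = 2*((t + (15 + t)²)*(t + t)) = 2*((t + (15 + t)²)*(2*t)) = 2*(2*t*(t + (15 + t)²)) = 4*t*(t + (15 + t)²))
1/M(48 - 1*1) = 1/(4*(48 - 1*1)*((48 - 1*1) + (15 + (48 - 1*1))²)) = 1/(4*(48 - 1)*((48 - 1) + (15 + (48 - 1))²)) = 1/(4*47*(47 + (15 + 47)²)) = 1/(4*47*(47 + 62²)) = 1/(4*47*(47 + 3844)) = 1/(4*47*3891) = 1/731508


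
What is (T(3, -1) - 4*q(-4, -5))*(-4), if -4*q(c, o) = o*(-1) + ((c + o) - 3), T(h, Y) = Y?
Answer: 32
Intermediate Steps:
q(c, o) = 3/4 - c/4 (q(c, o) = -(o*(-1) + ((c + o) - 3))/4 = -(-o + (-3 + c + o))/4 = -(-3 + c)/4 = 3/4 - c/4)
(T(3, -1) - 4*q(-4, -5))*(-4) = (-1 - 4*(3/4 - 1/4*(-4)))*(-4) = (-1 - 4*(3/4 + 1))*(-4) = (-1 - 4*7/4)*(-4) = (-1 - 7)*(-4) = -8*(-4) = 32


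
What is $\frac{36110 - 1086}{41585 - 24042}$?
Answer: $\frac{35024}{17543} \approx 1.9965$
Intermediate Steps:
$\frac{36110 - 1086}{41585 - 24042} = \frac{35024}{17543}$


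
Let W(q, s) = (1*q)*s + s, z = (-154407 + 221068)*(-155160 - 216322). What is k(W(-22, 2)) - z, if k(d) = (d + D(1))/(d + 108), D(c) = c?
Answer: 1634381865691/66 ≈ 2.4763e+10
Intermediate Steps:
z = -24763361602 (z = 66661*(-371482) = -24763361602)
W(q, s) = s + q*s (W(q, s) = q*s + s = s + q*s)
k(d) = (1 + d)/(108 + d) (k(d) = (d + 1)/(d + 108) = (1 + d)/(108 + d))
k(W(-22, 2)) - z = (1 + 2*(1 - 22))/(108 + 2*(1 - 22)) - 1*(-24763361602) = (1 + 2*(-21))/(108 + 2*(-21)) + 24763361602 = (1 - 42)/(108 - 42) + 24763361602 = -41/66 + 24763361602 = 1634381865691/66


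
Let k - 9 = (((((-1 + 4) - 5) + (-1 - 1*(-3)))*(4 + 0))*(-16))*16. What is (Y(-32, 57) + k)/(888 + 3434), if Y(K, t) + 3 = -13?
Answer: -7/4322 ≈ -0.0016196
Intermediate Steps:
Y(K, t) = -16 (Y(K, t) = -3 - 13 = -16)
k = 9 (k = 9 + (((((-1 + 4) - 5) + (-1 - 1*(-3)))*(4 + 0))*(-16))*16 = 9 + ((((3 - 5) + (-1 + 3))*4)*(-16))*16 = 9 + (((-2 + 2)*4)*(-16))*16 = 9 + ((0*4)*(-16))*16 = 9 + (0*(-16))*16 = 9 + 0*16 = 9 + 0 = 9)
(Y(-32, 57) + k)/(888 + 3434) = (-16 + 9)/(888 + 3434) = -7/4322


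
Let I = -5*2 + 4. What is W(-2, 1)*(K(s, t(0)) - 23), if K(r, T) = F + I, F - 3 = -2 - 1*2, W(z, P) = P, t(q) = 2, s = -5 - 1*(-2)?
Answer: -30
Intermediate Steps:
s = -3 (s = -5 + 2 = -3)
F = -1 (F = 3 + (-2 - 1*2) = 3 + (-2 - 2) = 3 - 4 = -1)
I = -6 (I = -10 + 4 = -6)
K(r, T) = -7 (K(r, T) = -1 - 6 = -7)
W(-2, 1)*(K(s, t(0)) - 23) = 1*(-7 - 23) = 1*(-30) = -30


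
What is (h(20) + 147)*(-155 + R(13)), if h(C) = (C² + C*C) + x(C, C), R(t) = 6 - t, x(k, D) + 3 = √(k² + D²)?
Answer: -152928 - 3240*√2 ≈ -1.5751e+5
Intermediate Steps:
x(k, D) = -3 + √(D² + k²) (x(k, D) = -3 + √(k² + D²) = -3 + √(D² + k²))
h(C) = -3 + 2*C² + √2*√(C²) (h(C) = (C² + C*C) + (-3 + √(C² + C²)) = (C² + C²) + (-3 + √(2*C²)) = 2*C² + (-3 + √2*√(C²)) = -3 + 2*C² + √2*√(C²))
(h(20) + 147)*(-155 + R(13)) = ((-3 + 2*20² + √2*√(20²)) + 147)*(-155 + (6 - 1*13)) = ((-3 + 2*400 + √2*√400) + 147)*(-155 + (6 - 13)) = ((-3 + 800 + √2*20) + 147)*(-155 - 7) = ((-3 + 800 + 20*√2) + 147)*(-162) = ((797 + 20*√2) + 147)*(-162) = (944 + 20*√2)*(-162) = -152928 - 3240*√2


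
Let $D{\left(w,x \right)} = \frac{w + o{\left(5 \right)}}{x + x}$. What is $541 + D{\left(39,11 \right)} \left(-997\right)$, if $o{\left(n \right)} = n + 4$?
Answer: $- \frac{17977}{11} \approx -1634.3$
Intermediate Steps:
$o{\left(n \right)} = 4 + n$
$D{\left(w,x \right)} = \frac{9 + w}{2 x}$ ($D{\left(w,x \right)} = \frac{w + \left(4 + 5\right)}{x + x} = \frac{w + 9}{2 x} = \left(9 + w\right) \frac{1}{2 x} = \frac{9 + w}{2 x}$)
$541 + D{\left(39,11 \right)} \left(-997\right) = 541 + \frac{9 + 39}{2 \cdot 11} \left(-997\right) = 541 + \frac{1}{2} \cdot \frac{1}{11} \cdot 48 \left(-997\right) = 541 + \frac{24}{11} \left(-997\right) = 541 - \frac{23928}{11} = - \frac{17977}{11}$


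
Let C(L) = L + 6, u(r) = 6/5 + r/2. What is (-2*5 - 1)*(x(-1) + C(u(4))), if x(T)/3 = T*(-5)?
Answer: -1331/5 ≈ -266.20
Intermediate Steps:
x(T) = -15*T (x(T) = 3*(T*(-5)) = 3*(-5*T) = -15*T)
u(r) = 6/5 + r/2 (u(r) = 6*(1/5) + r*(1/2) = 6/5 + r/2)
C(L) = 6 + L
(-2*5 - 1)*(x(-1) + C(u(4))) = (-2*5 - 1)*(-15*(-1) + (6 + (6/5 + (1/2)*4))) = (-10 - 1)*(15 + (6 + (6/5 + 2))) = -11*(15 + (6 + 16/5)) = -11*(15 + 46/5) = -11*121/5 = -1331/5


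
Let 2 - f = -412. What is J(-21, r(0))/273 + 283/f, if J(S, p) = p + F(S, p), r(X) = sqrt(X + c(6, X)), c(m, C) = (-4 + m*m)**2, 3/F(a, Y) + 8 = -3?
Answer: 331445/414414 ≈ 0.79979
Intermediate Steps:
F(a, Y) = -3/11 (F(a, Y) = 3/(-8 - 3) = 3/(-11) = 3*(-1/11) = -3/11)
c(m, C) = (-4 + m**2)**2
r(X) = sqrt(1024 + X) (r(X) = sqrt(X + (-4 + 6**2)**2) = sqrt(X + (-4 + 36)**2) = sqrt(X + 32**2) = sqrt(X + 1024) = sqrt(1024 + X))
f = 414 (f = 2 - 1*(-412) = 2 + 412 = 414)
J(S, p) = -3/11 + p (J(S, p) = p - 3/11 = -3/11 + p)
J(-21, r(0))/273 + 283/f = (-3/11 + sqrt(1024 + 0))/273 + 283/414 = (-3/11 + sqrt(1024))*(1/273) + 283*(1/414) = (-3/11 + 32)*(1/273) + 283/414 = (349/11)*(1/273) + 283/414 = 349/3003 + 283/414 = 331445/414414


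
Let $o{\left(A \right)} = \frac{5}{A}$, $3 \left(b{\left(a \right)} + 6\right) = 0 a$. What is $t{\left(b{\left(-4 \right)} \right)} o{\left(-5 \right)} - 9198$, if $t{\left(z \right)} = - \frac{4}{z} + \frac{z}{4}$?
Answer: $- \frac{55183}{6} \approx -9197.2$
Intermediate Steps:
$b{\left(a \right)} = -6$ ($b{\left(a \right)} = -6 + \frac{0 a}{3} = -6 + \frac{1}{3} \cdot 0 = -6 + 0 = -6$)
$t{\left(z \right)} = - \frac{4}{z} + \frac{z}{4}$ ($t{\left(z \right)} = - \frac{4}{z} + z \frac{1}{4} = - \frac{4}{z} + \frac{z}{4}$)
$t{\left(b{\left(-4 \right)} \right)} o{\left(-5 \right)} - 9198 = \left(- \frac{4}{-6} + \frac{1}{4} \left(-6\right)\right) \frac{5}{-5} - 9198 = \left(\left(-4\right) \left(- \frac{1}{6}\right) - \frac{3}{2}\right) 5 \left(- \frac{1}{5}\right) - 9198 = \left(\frac{2}{3} - \frac{3}{2}\right) \left(-1\right) - 9198 = \left(- \frac{5}{6}\right) \left(-1\right) - 9198 = \frac{5}{6} - 9198 = - \frac{55183}{6}$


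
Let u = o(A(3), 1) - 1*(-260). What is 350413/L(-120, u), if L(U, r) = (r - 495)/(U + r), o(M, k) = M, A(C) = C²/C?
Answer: -50109059/232 ≈ -2.1599e+5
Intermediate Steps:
A(C) = C
u = 263 (u = 3 - 1*(-260) = 3 + 260 = 263)
L(U, r) = (-495 + r)/(U + r)
350413/L(-120, u) = 350413/(((-495 + 263)/(-120 + 263))) = 350413/((-232/143)) = 350413/(((1/143)*(-232))) = 350413/(-232/143) = 350413*(-143/232) = -50109059/232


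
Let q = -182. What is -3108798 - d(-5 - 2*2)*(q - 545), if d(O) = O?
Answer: -3115341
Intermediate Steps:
-3108798 - d(-5 - 2*2)*(q - 545) = -3108798 - (-5 - 2*2)*(-182 - 545) = -3108798 - (-5 - 4)*(-727) = -3108798 - (-9)*(-727) = -3108798 - 1*6543 = -3108798 - 6543 = -3115341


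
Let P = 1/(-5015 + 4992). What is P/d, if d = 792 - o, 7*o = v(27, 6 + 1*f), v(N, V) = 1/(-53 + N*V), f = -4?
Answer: -7/127489 ≈ -5.4907e-5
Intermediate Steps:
P = -1/23 (P = 1/(-23) = -1/23 ≈ -0.043478)
o = ⅐ (o = 1/(7*(-53 + 27*(6 + 1*(-4)))) = 1/(7*(-53 + 27*(6 - 4))) = 1/(7*(-53 + 27*2)) = 1/(7*(-53 + 54)) = (⅐)/1 = (⅐)*1 = ⅐ ≈ 0.14286)
d = 5543/7 (d = 792 - 1*⅐ = 792 - ⅐ = 5543/7 ≈ 791.86)
P/d = -1/(23*5543/7) = -1/23*7/5543 = -7/127489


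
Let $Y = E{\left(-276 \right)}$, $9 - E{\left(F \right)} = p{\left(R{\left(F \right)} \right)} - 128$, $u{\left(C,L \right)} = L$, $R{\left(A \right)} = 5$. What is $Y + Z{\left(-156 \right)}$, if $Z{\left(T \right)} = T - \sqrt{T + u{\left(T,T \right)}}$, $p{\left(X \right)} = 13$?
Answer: $-32 - 2 i \sqrt{78} \approx -32.0 - 17.664 i$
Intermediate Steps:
$E{\left(F \right)} = 124$ ($E{\left(F \right)} = 9 - \left(13 - 128\right) = 9 - -115 = 9 + 115 = 124$)
$Y = 124$
$Z{\left(T \right)} = T - \sqrt{2} \sqrt{T}$ ($Z{\left(T \right)} = T - \sqrt{T + T} = T - \sqrt{2 T} = T - \sqrt{2} \sqrt{T}$)
$Y + Z{\left(-156 \right)} = 124 - \left(156 + \sqrt{2} \sqrt{-156}\right) = 124 - \left(156 + \sqrt{2} \cdot 2 i \sqrt{39}\right) = 124 - \left(156 + 2 i \sqrt{78}\right) = -32 - 2 i \sqrt{78}$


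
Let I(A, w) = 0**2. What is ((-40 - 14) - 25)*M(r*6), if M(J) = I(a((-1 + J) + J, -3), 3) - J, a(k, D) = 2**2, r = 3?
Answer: 1422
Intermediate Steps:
a(k, D) = 4
I(A, w) = 0
M(J) = -J (M(J) = 0 - J = -J)
((-40 - 14) - 25)*M(r*6) = ((-40 - 14) - 25)*(-3*6) = (-54 - 25)*(-1*18) = -79*(-18) = 1422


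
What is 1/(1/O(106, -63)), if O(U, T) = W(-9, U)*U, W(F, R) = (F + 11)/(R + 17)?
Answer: 212/123 ≈ 1.7236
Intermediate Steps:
W(F, R) = (11 + F)/(17 + R)
O(U, T) = 2*U/(17 + U) (O(U, T) = ((11 - 9)/(17 + U))*U = (2/(17 + U))*U = 2*U/(17 + U))
1/(1/O(106, -63)) = 1/(1/(2*106/(17 + 106))) = 1/(1/(2*106/123)) = 1/(1/(2*106*(1/123))) = 1/(1/(212/123)) = 1/(123/212) = 212/123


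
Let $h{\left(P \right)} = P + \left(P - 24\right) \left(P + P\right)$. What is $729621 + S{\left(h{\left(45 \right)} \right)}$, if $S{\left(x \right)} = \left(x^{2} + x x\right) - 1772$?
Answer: $8216299$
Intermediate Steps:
$h{\left(P \right)} = P + 2 P \left(-24 + P\right)$ ($h{\left(P \right)} = P + \left(-24 + P\right) 2 P = P + 2 P \left(-24 + P\right)$)
$S{\left(x \right)} = -1772 + 2 x^{2}$ ($S{\left(x \right)} = \left(x^{2} + x^{2}\right) - 1772 = 2 x^{2} - 1772 = -1772 + 2 x^{2}$)
$729621 + S{\left(h{\left(45 \right)} \right)} = 729621 - \left(1772 - 2 \left(45 \left(-47 + 2 \cdot 45\right)\right)^{2}\right) = 729621 - \left(1772 - 2 \left(45 \left(-47 + 90\right)\right)^{2}\right) = 729621 - \left(1772 - 2 \left(45 \cdot 43\right)^{2}\right) = 729621 - \left(1772 - 2 \cdot 1935^{2}\right) = 729621 + \left(-1772 + 2 \cdot 3744225\right) = 729621 + \left(-1772 + 7488450\right) = 729621 + 7486678 = 8216299$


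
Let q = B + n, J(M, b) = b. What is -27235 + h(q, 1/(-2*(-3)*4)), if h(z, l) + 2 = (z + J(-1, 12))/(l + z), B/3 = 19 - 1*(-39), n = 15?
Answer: -123569445/4537 ≈ -27236.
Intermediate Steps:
B = 174 (B = 3*(19 - 1*(-39)) = 3*(19 + 39) = 3*58 = 174)
q = 189 (q = 174 + 15 = 189)
h(z, l) = -2 + (12 + z)/(l + z) (h(z, l) = -2 + (z + 12)/(l + z) = -2 + (12 + z)/(l + z))
-27235 + h(q, 1/(-2*(-3)*4)) = -27235 + (12 - 1*189 - 2/(-2*(-3)*4))/(1/(-2*(-3)*4) + 189) = -27235 + (12 - 189 - 2/(6*4))/(1/(6*4) + 189) = -27235 + (12 - 189 - 2/24)/(1/24 + 189) = -27235 + (12 - 189 - 2*1/24)/(1/24 + 189) = -27235 + (12 - 189 - 1/12)/(4537/24) = -27235 + (24/4537)*(-2125/12) = -27235 - 4250/4537 = -123569445/4537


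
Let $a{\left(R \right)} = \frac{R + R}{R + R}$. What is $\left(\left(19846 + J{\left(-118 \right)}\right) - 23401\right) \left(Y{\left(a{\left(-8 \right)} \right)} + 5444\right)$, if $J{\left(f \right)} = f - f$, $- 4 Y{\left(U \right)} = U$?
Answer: $- \frac{77410125}{4} \approx -1.9353 \cdot 10^{7}$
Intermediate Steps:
$a{\left(R \right)} = 1$ ($a{\left(R \right)} = \frac{2 R}{2 R} = 2 R \frac{1}{2 R} = 1$)
$Y{\left(U \right)} = - \frac{U}{4}$
$J{\left(f \right)} = 0$
$\left(\left(19846 + J{\left(-118 \right)}\right) - 23401\right) \left(Y{\left(a{\left(-8 \right)} \right)} + 5444\right) = \left(\left(19846 + 0\right) - 23401\right) \left(\left(- \frac{1}{4}\right) 1 + 5444\right) = \left(19846 - 23401\right) \left(- \frac{1}{4} + 5444\right) = \left(-3555\right) \frac{21775}{4} = - \frac{77410125}{4}$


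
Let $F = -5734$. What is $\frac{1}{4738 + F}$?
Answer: $- \frac{1}{996} \approx -0.001004$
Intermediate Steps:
$\frac{1}{4738 + F} = \frac{1}{4738 - 5734} = \frac{1}{-996} = - \frac{1}{996}$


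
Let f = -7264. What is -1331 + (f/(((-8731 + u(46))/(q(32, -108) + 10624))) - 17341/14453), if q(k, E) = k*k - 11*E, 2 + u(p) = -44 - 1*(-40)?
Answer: 1179383215604/126275861 ≈ 9339.7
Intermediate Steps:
u(p) = -6 (u(p) = -2 + (-44 - 1*(-40)) = -2 + (-44 + 40) = -2 - 4 = -6)
q(k, E) = k² - 11*E
-1331 + (f/(((-8731 + u(46))/(q(32, -108) + 10624))) - 17341/14453) = -1331 + (-7264*((32² - 11*(-108)) + 10624)/(-8731 - 6) - 17341/14453) = -1331 + (-7264/((-8737/((1024 + 1188) + 10624))) - 17341*1/14453) = -1331 + (-7264/((-8737/(2212 + 10624))) - 17341/14453) = -1331 + (-7264/((-8737/12836)) - 17341/14453) = -1331 + (-7264/((-8737*1/12836)) - 17341/14453) = -1331 + (-7264/(-8737/12836) - 17341/14453) = -1331 + (-7264*(-12836/8737) - 17341/14453) = -1331 + (93240704/8737 - 17341/14453) = -1331 + 1347456386595/126275861 = 1179383215604/126275861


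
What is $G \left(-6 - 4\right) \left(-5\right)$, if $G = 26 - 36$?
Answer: $-500$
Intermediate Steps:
$G = -10$ ($G = 26 - 36 = -10$)
$G \left(-6 - 4\right) \left(-5\right) = - 10 \left(-6 - 4\right) \left(-5\right) = - 10 \left(\left(-10\right) \left(-5\right)\right) = \left(-10\right) 50 = -500$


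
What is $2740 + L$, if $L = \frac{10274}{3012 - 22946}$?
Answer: $\frac{27304443}{9967} \approx 2739.5$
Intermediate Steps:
$L = - \frac{5137}{9967}$ ($L = \frac{10274}{-19934} = 10274 \left(- \frac{1}{19934}\right) = - \frac{5137}{9967} \approx -0.5154$)
$2740 + L = 2740 - \frac{5137}{9967} = \frac{27304443}{9967}$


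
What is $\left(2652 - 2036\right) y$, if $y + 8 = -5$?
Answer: $-8008$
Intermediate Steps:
$y = -13$ ($y = -8 - 5 = -13$)
$\left(2652 - 2036\right) y = \left(2652 - 2036\right) \left(-13\right) = 616 \left(-13\right) = -8008$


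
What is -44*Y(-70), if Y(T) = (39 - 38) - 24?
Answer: 1012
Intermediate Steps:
Y(T) = -23 (Y(T) = 1 - 24 = -23)
-44*Y(-70) = -44*(-23) = 1012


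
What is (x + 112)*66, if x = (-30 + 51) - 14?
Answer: 7854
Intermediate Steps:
x = 7 (x = 21 - 14 = 7)
(x + 112)*66 = (7 + 112)*66 = 119*66 = 7854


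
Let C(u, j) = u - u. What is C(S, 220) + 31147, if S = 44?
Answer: 31147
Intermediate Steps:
C(u, j) = 0
C(S, 220) + 31147 = 0 + 31147 = 31147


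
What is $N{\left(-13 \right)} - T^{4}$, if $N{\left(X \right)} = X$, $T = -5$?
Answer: $-638$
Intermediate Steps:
$N{\left(-13 \right)} - T^{4} = -13 - \left(-5\right)^{4} = -13 - 625 = -638$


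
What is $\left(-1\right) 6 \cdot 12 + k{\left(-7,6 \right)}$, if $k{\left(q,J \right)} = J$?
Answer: $-66$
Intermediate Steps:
$\left(-1\right) 6 \cdot 12 + k{\left(-7,6 \right)} = \left(-1\right) 6 \cdot 12 + 6 = \left(-6\right) 12 + 6 = -72 + 6 = -66$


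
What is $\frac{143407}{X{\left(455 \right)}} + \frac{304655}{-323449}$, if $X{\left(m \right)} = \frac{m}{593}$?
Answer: $\frac{3929439696082}{21024185} \approx 1.869 \cdot 10^{5}$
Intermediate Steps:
$X{\left(m \right)} = \frac{m}{593}$ ($X{\left(m \right)} = m \frac{1}{593} = \frac{m}{593}$)
$\frac{143407}{X{\left(455 \right)}} + \frac{304655}{-323449} = \frac{143407}{\frac{1}{593} \cdot 455} + \frac{304655}{-323449} = \frac{143407}{\frac{455}{593}} + 304655 \left(- \frac{1}{323449}\right) = 143407 \cdot \frac{593}{455} - \frac{304655}{323449} = \frac{85040351}{455} - \frac{304655}{323449} = \frac{3929439696082}{21024185}$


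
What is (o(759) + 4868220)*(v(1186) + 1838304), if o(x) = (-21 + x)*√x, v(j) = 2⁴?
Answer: 8949346190400 + 1356680160*√759 ≈ 8.9867e+12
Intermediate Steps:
v(j) = 16
o(x) = √x*(-21 + x)
(o(759) + 4868220)*(v(1186) + 1838304) = (√759*(-21 + 759) + 4868220)*(16 + 1838304) = (√759*738 + 4868220)*1838320 = (738*√759 + 4868220)*1838320 = (4868220 + 738*√759)*1838320 = 8949346190400 + 1356680160*√759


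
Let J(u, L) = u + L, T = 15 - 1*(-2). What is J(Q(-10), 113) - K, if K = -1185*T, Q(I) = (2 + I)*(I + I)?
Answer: 20418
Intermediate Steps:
T = 17 (T = 15 + 2 = 17)
Q(I) = 2*I*(2 + I) (Q(I) = (2 + I)*(2*I) = 2*I*(2 + I))
K = -20145 (K = -1185*17 = -20145)
J(u, L) = L + u
J(Q(-10), 113) - K = (113 + 2*(-10)*(2 - 10)) - 1*(-20145) = (113 + 2*(-10)*(-8)) + 20145 = (113 + 160) + 20145 = 273 + 20145 = 20418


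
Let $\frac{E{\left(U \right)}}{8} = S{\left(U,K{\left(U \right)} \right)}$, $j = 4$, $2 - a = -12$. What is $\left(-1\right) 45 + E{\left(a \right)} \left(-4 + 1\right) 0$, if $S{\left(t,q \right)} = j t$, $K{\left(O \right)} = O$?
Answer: $-45$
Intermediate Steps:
$a = 14$ ($a = 2 - -12 = 2 + 12 = 14$)
$S{\left(t,q \right)} = 4 t$
$E{\left(U \right)} = 32 U$ ($E{\left(U \right)} = 8 \cdot 4 U = 32 U$)
$\left(-1\right) 45 + E{\left(a \right)} \left(-4 + 1\right) 0 = \left(-1\right) 45 + 32 \cdot 14 \left(-4 + 1\right) 0 = -45 + 448 \left(\left(-3\right) 0\right) = -45 + 448 \cdot 0 = -45 + 0 = -45$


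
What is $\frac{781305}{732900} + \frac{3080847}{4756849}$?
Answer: $\frac{56900025469}{33202806020} \approx 1.7137$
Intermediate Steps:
$\frac{781305}{732900} + \frac{3080847}{4756849} = 781305 \cdot \frac{1}{732900} + 3080847 \cdot \frac{1}{4756849} = \frac{7441}{6980} + \frac{3080847}{4756849} = \frac{56900025469}{33202806020}$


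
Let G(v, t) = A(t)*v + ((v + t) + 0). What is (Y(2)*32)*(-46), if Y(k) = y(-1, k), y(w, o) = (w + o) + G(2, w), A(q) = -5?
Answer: 11776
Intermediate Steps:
G(v, t) = t - 4*v (G(v, t) = -5*v + ((v + t) + 0) = -5*v + ((t + v) + 0) = -5*v + (t + v) = t - 4*v)
y(w, o) = -8 + o + 2*w (y(w, o) = (w + o) + (w - 4*2) = (o + w) + (w - 8) = (o + w) + (-8 + w) = -8 + o + 2*w)
Y(k) = -10 + k (Y(k) = -8 + k + 2*(-1) = -8 + k - 2 = -10 + k)
(Y(2)*32)*(-46) = ((-10 + 2)*32)*(-46) = -8*32*(-46) = -256*(-46) = 11776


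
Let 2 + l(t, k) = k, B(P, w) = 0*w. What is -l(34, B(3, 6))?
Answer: 2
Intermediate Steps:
B(P, w) = 0
l(t, k) = -2 + k
-l(34, B(3, 6)) = -(-2 + 0) = -1*(-2) = 2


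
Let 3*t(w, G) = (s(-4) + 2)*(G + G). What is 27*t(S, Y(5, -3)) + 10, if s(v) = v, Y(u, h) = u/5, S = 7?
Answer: -26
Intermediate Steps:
Y(u, h) = u/5 (Y(u, h) = u*(⅕) = u/5)
t(w, G) = -4*G/3 (t(w, G) = ((-4 + 2)*(G + G))/3 = (-4*G)/3 = -4*G/3)
27*t(S, Y(5, -3)) + 10 = 27*(-4*5/15) + 10 = 27*(-4/3*1) + 10 = 27*(-4/3) + 10 = -36 + 10 = -26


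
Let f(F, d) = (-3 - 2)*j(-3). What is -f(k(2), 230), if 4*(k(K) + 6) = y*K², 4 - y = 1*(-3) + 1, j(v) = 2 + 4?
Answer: 30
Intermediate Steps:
j(v) = 6
y = 6 (y = 4 - (1*(-3) + 1) = 4 - (-3 + 1) = 4 - 1*(-2) = 4 + 2 = 6)
k(K) = -6 + 3*K²/2 (k(K) = -6 + (6*K²)/4 = -6 + 3*K²/2)
f(F, d) = -30 (f(F, d) = (-3 - 2)*6 = -5*6 = -30)
-f(k(2), 230) = -1*(-30) = 30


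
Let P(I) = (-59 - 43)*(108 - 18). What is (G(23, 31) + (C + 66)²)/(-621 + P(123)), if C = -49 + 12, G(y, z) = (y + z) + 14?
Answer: -101/1089 ≈ -0.092746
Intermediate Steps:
G(y, z) = 14 + y + z
C = -37
P(I) = -9180 (P(I) = -102*90 = -9180)
(G(23, 31) + (C + 66)²)/(-621 + P(123)) = ((14 + 23 + 31) + (-37 + 66)²)/(-621 - 9180) = (68 + 29²)/(-9801) = (68 + 841)*(-1/9801) = 909*(-1/9801) = -101/1089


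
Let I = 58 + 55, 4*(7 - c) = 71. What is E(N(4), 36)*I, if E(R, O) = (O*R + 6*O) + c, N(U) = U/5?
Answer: 528953/20 ≈ 26448.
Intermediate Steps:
c = -43/4 (c = 7 - ¼*71 = 7 - 71/4 = -43/4 ≈ -10.750)
N(U) = U/5 (N(U) = U*(⅕) = U/5)
I = 113
E(R, O) = -43/4 + 6*O + O*R (E(R, O) = (O*R + 6*O) - 43/4 = (6*O + O*R) - 43/4 = -43/4 + 6*O + O*R)
E(N(4), 36)*I = (-43/4 + 6*36 + 36*((⅕)*4))*113 = (-43/4 + 216 + 36*(⅘))*113 = (-43/4 + 216 + 144/5)*113 = (4681/20)*113 = 528953/20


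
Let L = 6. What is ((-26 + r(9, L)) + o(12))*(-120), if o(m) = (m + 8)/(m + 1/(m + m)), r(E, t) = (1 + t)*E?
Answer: -1340760/289 ≈ -4639.3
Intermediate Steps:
r(E, t) = E*(1 + t)
o(m) = (8 + m)/(m + 1/(2*m))
((-26 + r(9, L)) + o(12))*(-120) = ((-26 + 9*(1 + 6)) + 2*12*(8 + 12)/(1 + 2*12²))*(-120) = ((-26 + 9*7) + 2*12*20/(1 + 2*144))*(-120) = ((-26 + 63) + 2*12*20/(1 + 288))*(-120) = (37 + 2*12*20/289)*(-120) = (37 + 2*12*(1/289)*20)*(-120) = (37 + 480/289)*(-120) = (11173/289)*(-120) = -1340760/289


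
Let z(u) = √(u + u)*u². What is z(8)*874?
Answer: 223744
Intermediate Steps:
z(u) = √2*u^(5/2) (z(u) = √(2*u)*u² = (√2*√u)*u² = √2*u^(5/2))
z(8)*874 = (√2*8^(5/2))*874 = (√2*(128*√2))*874 = 256*874 = 223744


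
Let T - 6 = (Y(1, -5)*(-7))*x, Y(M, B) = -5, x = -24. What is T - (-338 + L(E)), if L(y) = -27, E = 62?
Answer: -469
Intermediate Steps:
T = -834 (T = 6 - 5*(-7)*(-24) = 6 + 35*(-24) = 6 - 840 = -834)
T - (-338 + L(E)) = -834 - (-338 - 27) = -834 - 1*(-365) = -834 + 365 = -469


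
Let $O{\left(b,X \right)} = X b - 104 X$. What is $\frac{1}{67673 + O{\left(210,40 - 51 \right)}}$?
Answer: $\frac{1}{66507} \approx 1.5036 \cdot 10^{-5}$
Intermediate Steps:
$O{\left(b,X \right)} = - 104 X + X b$
$\frac{1}{67673 + O{\left(210,40 - 51 \right)}} = \frac{1}{67673 + \left(40 - 51\right) \left(-104 + 210\right)} = \frac{1}{67673 - 1166} = \frac{1}{66507}$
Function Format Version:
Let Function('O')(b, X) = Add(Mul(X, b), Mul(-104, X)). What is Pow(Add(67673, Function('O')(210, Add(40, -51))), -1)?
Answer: Rational(1, 66507) ≈ 1.5036e-5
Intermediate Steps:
Function('O')(b, X) = Add(Mul(-104, X), Mul(X, b))
Pow(Add(67673, Function('O')(210, Add(40, -51))), -1) = Pow(Add(67673, Mul(Add(40, -51), Add(-104, 210))), -1) = Pow(Add(67673, Mul(-11, 106)), -1) = Pow(Add(67673, -1166), -1) = Pow(66507, -1) = Rational(1, 66507)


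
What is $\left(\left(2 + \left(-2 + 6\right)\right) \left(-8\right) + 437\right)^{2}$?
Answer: $151321$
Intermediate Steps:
$\left(\left(2 + \left(-2 + 6\right)\right) \left(-8\right) + 437\right)^{2} = \left(\left(2 + 4\right) \left(-8\right) + 437\right)^{2} = \left(6 \left(-8\right) + 437\right)^{2} = \left(-48 + 437\right)^{2} = 389^{2} = 151321$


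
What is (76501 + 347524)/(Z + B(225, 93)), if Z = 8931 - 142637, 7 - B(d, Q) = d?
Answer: -60575/19132 ≈ -3.1662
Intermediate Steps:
B(d, Q) = 7 - d
Z = -133706
(76501 + 347524)/(Z + B(225, 93)) = (76501 + 347524)/(-133706 + (7 - 1*225)) = 424025/(-133706 + (7 - 225)) = 424025/(-133706 - 218) = 424025/(-133924) = 424025*(-1/133924) = -60575/19132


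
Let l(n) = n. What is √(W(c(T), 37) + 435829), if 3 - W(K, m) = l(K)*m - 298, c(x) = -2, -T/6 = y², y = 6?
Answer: 2*√109051 ≈ 660.46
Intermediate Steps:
T = -216 (T = -6*6² = -6*36 = -216)
W(K, m) = 301 - K*m (W(K, m) = 3 - (K*m - 298) = 3 - (-298 + K*m) = 3 + (298 - K*m) = 301 - K*m)
√(W(c(T), 37) + 435829) = √((301 - 1*(-2)*37) + 435829) = √((301 + 74) + 435829) = √(375 + 435829) = √436204 = 2*√109051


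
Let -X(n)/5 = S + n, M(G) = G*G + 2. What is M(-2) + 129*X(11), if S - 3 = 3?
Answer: -10959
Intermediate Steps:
S = 6 (S = 3 + 3 = 6)
M(G) = 2 + G² (M(G) = G² + 2 = 2 + G²)
X(n) = -30 - 5*n (X(n) = -5*(6 + n) = -30 - 5*n)
M(-2) + 129*X(11) = (2 + (-2)²) + 129*(-30 - 5*11) = (2 + 4) + 129*(-30 - 55) = 6 + 129*(-85) = 6 - 10965 = -10959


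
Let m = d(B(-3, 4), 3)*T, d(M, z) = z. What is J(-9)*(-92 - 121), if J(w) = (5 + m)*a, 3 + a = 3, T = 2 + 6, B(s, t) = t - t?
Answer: 0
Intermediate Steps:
B(s, t) = 0
T = 8
a = 0 (a = -3 + 3 = 0)
m = 24 (m = 3*8 = 24)
J(w) = 0 (J(w) = (5 + 24)*0 = 29*0 = 0)
J(-9)*(-92 - 121) = 0*(-92 - 121) = 0*(-213) = 0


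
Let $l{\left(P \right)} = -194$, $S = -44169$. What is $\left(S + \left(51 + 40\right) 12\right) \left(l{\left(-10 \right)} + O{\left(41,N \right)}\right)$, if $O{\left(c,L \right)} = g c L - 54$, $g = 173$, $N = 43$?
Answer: $-13127758827$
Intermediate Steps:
$O{\left(c,L \right)} = -54 + 173 L c$ ($O{\left(c,L \right)} = 173 c L - 54 = 173 L c - 54 = -54 + 173 L c$)
$\left(S + \left(51 + 40\right) 12\right) \left(l{\left(-10 \right)} + O{\left(41,N \right)}\right) = \left(-44169 + \left(51 + 40\right) 12\right) \left(-194 - \left(54 - 304999\right)\right) = \left(-44169 + 91 \cdot 12\right) \left(-194 + \left(-54 + 304999\right)\right) = \left(-44169 + 1092\right) \left(-194 + 304945\right) = \left(-43077\right) 304751 = -13127758827$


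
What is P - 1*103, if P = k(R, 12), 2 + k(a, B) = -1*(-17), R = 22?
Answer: -88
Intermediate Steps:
k(a, B) = 15 (k(a, B) = -2 - 1*(-17) = -2 + 17 = 15)
P = 15
P - 1*103 = 15 - 1*103 = 15 - 103 = -88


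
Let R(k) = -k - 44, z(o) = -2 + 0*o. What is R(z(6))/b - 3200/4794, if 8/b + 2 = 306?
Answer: -3827212/2397 ≈ -1596.7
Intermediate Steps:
b = 1/38 (b = 8/(-2 + 306) = 8/304 = 8*(1/304) = 1/38 ≈ 0.026316)
z(o) = -2 (z(o) = -2 + 0 = -2)
R(k) = -44 - k
R(z(6))/b - 3200/4794 = (-44 - 1*(-2))/(1/38) - 3200/4794 = (-44 + 2)*38 - 3200*1/4794 = -42*38 - 1600/2397 = -1596 - 1600/2397 = -3827212/2397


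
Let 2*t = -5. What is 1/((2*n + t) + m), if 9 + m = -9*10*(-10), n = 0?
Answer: 2/1777 ≈ 0.0011255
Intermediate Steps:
t = -5/2 (t = (½)*(-5) = -5/2 ≈ -2.5000)
m = 891 (m = -9 - 9*10*(-10) = -9 - 90*(-10) = -9 + 900 = 891)
1/((2*n + t) + m) = 1/((2*0 - 5/2) + 891) = 1/((0 - 5/2) + 891) = 1/(-5/2 + 891) = 1/(1777/2) = 2/1777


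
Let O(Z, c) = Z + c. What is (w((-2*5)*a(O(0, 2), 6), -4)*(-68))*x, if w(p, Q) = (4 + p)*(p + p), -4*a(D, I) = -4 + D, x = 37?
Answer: -25160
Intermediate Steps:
a(D, I) = 1 - D/4 (a(D, I) = -(-4 + D)/4 = 1 - D/4)
w(p, Q) = 2*p*(4 + p) (w(p, Q) = (4 + p)*(2*p) = 2*p*(4 + p))
(w((-2*5)*a(O(0, 2), 6), -4)*(-68))*x = ((2*((-2*5)*(1 - (0 + 2)/4))*(4 + (-2*5)*(1 - (0 + 2)/4)))*(-68))*37 = ((2*(-10*(1 - ¼*2))*(4 - 10*(1 - ¼*2)))*(-68))*37 = ((2*(-10*(1 - ½))*(4 - 10*(1 - ½)))*(-68))*37 = ((2*(-10*½)*(4 - 10*½))*(-68))*37 = ((2*(-5)*(4 - 5))*(-68))*37 = ((2*(-5)*(-1))*(-68))*37 = (10*(-68))*37 = -680*37 = -25160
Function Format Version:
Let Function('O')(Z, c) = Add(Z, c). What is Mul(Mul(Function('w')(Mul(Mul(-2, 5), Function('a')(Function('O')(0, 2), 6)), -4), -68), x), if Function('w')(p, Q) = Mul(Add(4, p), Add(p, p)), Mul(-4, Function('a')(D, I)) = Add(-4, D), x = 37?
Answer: -25160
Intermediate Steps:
Function('a')(D, I) = Add(1, Mul(Rational(-1, 4), D)) (Function('a')(D, I) = Mul(Rational(-1, 4), Add(-4, D)) = Add(1, Mul(Rational(-1, 4), D)))
Function('w')(p, Q) = Mul(2, p, Add(4, p)) (Function('w')(p, Q) = Mul(Add(4, p), Mul(2, p)) = Mul(2, p, Add(4, p)))
Mul(Mul(Function('w')(Mul(Mul(-2, 5), Function('a')(Function('O')(0, 2), 6)), -4), -68), x) = Mul(Mul(Mul(2, Mul(Mul(-2, 5), Add(1, Mul(Rational(-1, 4), Add(0, 2)))), Add(4, Mul(Mul(-2, 5), Add(1, Mul(Rational(-1, 4), Add(0, 2)))))), -68), 37) = Mul(Mul(Mul(2, Mul(-10, Add(1, Mul(Rational(-1, 4), 2))), Add(4, Mul(-10, Add(1, Mul(Rational(-1, 4), 2))))), -68), 37) = Mul(Mul(Mul(2, Mul(-10, Add(1, Rational(-1, 2))), Add(4, Mul(-10, Add(1, Rational(-1, 2))))), -68), 37) = Mul(Mul(Mul(2, Mul(-10, Rational(1, 2)), Add(4, Mul(-10, Rational(1, 2)))), -68), 37) = Mul(Mul(Mul(2, -5, Add(4, -5)), -68), 37) = Mul(Mul(Mul(2, -5, -1), -68), 37) = Mul(Mul(10, -68), 37) = Mul(-680, 37) = -25160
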